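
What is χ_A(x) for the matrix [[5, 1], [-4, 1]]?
χ_A(x) = (x - 3)^2

xI - A = [[x - 5, -1], [4, x - 1]].

Expanding det(xI - A) along the first row:
det(xI - A) = + (x - 5)·det([[x - 1]]) - (-1)·det([[4]]).

Evaluating gives χ_A(x) = x^2 - 6x + 9 = (x - 3)^2.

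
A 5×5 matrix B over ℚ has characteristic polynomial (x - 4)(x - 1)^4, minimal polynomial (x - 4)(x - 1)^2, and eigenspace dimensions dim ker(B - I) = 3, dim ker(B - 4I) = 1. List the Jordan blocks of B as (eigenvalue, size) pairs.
λ = 1: algebraic multiplicity 4 (exponent in χ_B), largest block size 2 (exponent in m_B), 3 blocks (geometric multiplicity). These force block sizes [2, 1, 1].
λ = 4: algebraic multiplicity 1 (exponent in χ_B), largest block size 1 (exponent in m_B), 1 block (geometric multiplicity). This forces block sizes [1].

Jordan blocks: (1, 2), (1, 1), (1, 1), (4, 1)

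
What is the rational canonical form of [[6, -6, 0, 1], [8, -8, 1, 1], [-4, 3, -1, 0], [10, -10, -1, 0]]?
R = [[0, 0, 0, 12], [1, 0, 0, 7], [0, 1, 0, 1], [0, 0, 1, -3]]

The invariant factors of A (the non-unit diagonal entries of the Smith normal form of xI - A over ℚ[x]) are (x + 3)(x^3 - x - 4), each dividing the next. The characteristic polynomial is their product, (x + 3)(x^3 - x - 4).

The rational canonical form is the block-diagonal matrix of companion matrices C(f_i):
R = [[0, 0, 0, 12], [1, 0, 0, 7], [0, 1, 0, 1], [0, 0, 1, -3]].

Note the characteristic polynomial does not split into linear factors over ℚ, so A has no Jordan form over ℚ; the rational canonical form exists over any field.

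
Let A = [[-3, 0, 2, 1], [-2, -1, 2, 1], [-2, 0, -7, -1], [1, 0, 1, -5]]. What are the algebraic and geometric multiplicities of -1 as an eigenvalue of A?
The characteristic polynomial is (x + 1)(x + 5)^3, so the factor x + 1 appears with exponent 1: the algebraic multiplicity is 1.

rank(A + I) = 3, so the eigenspace has dimension 4 - 3 = 1: the geometric multiplicity is 1.

algebraic multiplicity 1, geometric multiplicity 1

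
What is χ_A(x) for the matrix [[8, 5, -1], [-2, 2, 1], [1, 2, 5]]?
χ_A(x) = (x - 5)^3

xI - A = [[x - 8, -5, 1], [2, x - 2, -1], [-1, -2, x - 5]].

Expanding det(xI - A) along the first row:
det(xI - A) = + (x - 8)·det([[x - 2, -1], [-2, x - 5]]) - (-5)·det([[2, -1], [-1, x - 5]]) + (1)·det([[2, x - 2], [-1, -2]]).

Evaluating gives χ_A(x) = x^3 - 15x^2 + 75x - 125 = (x - 5)^3.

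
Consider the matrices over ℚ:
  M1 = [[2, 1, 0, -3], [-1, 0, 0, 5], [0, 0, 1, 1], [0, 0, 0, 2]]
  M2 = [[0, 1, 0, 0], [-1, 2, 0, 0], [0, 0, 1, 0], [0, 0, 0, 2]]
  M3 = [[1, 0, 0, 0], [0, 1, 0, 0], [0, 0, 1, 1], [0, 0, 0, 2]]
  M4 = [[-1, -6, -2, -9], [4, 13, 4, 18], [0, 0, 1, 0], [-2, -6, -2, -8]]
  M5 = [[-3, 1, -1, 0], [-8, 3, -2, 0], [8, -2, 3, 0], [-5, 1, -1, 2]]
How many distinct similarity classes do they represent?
Characteristic polynomials: χ_{M1} = (x - 2)(x - 1)^3, χ_{M2} = (x - 2)(x - 1)^3, χ_{M3} = (x - 2)(x - 1)^3, χ_{M4} = (x - 2)(x - 1)^3, χ_{M5} = (x - 2)(x - 1)^3.

{M1, M2, M5}: invariant factors x - 1, (x - 2)(x - 1)^2.

{M3, M4}: invariant factors x - 1, x - 1, (x - 2)(x - 1).

Matrices are similar if and only if their invariant-factor lists agree; the partition into similarity classes is {M1, M2, M5}, {M3, M4}.

2 classes: {M1, M2, M5}, {M3, M4}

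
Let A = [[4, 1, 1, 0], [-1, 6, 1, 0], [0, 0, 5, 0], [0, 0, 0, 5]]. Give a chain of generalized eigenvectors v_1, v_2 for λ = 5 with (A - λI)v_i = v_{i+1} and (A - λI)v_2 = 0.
We seek v_1 ∈ ker((A - 5I)^2) \ ker(A - 5I), then set v_{i+1} = (A - 5I) v_i.

One such chain is v_1 = [[0, 1, 0, 0]]^T, v_2 = [[1, 1, 0, 0]]^T. Check: (A - 5I) v_2 = [[0, 0, 0, 0]]^T = 0.

v_1 = [[0, 1, 0, 0]]^T, v_2 = [[1, 1, 0, 0]]^T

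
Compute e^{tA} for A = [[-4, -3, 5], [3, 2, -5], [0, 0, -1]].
A has Jordan form J = [[-1, 1, 0], [0, -1, 0], [0, 0, -1]] with A = PJP^{-1}, so e^{tA} = P e^{tJ} P^{-1}.

For a Jordan block J_k(λ), e^{tJ_k(λ)} = e^{λt} · (I + tN + t^2 N^2/2! + ... + t^{k-1} N^{k-1}/(k-1)!) where N is the nilpotent superdiagonal part.

Assembling the blocks and conjugating back gives the entries of e^{tA} as shown above.

e^{tA} = [[(1 - 3*t)*e^{-t}, -3*t*e^{-t}, 5*t*e^{-t}], [3*t*e^{-t}, (3*t + 1)*e^{-t}, -5*t*e^{-t}], [0, 0, e^{-t}]]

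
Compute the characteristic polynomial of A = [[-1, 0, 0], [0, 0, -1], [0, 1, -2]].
χ_A(x) = (x + 1)^3

xI - A = [[x + 1, 0, 0], [0, x, 1], [0, -1, x + 2]].

Expanding det(xI - A) along the first row:
det(xI - A) = + (x + 1)·det([[x, 1], [-1, x + 2]]) - (0)·det([[0, 1], [0, x + 2]]) + (0)·det([[0, x], [0, -1]]).

Evaluating gives χ_A(x) = x^3 + 3x^2 + 3x + 1 = (x + 1)^3.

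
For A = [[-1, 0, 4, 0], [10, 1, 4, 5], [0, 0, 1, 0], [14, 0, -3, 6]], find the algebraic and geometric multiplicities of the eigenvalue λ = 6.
The characteristic polynomial is (x - 6)(x - 1)^2(x + 1), so the factor x - 6 appears with exponent 1: the algebraic multiplicity is 1.

rank(A - 6I) = 3, so the eigenspace has dimension 4 - 3 = 1: the geometric multiplicity is 1.

algebraic multiplicity 1, geometric multiplicity 1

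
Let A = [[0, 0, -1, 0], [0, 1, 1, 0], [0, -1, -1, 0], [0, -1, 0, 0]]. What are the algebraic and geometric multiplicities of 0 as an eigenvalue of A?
algebraic multiplicity 4, geometric multiplicity 2

The characteristic polynomial is x^4, so the factor x appears with exponent 4: the algebraic multiplicity is 4.

rank(A) = 2, so the eigenspace has dimension 4 - 2 = 2: the geometric multiplicity is 2.

Since 2 < 4, A is not diagonalizable.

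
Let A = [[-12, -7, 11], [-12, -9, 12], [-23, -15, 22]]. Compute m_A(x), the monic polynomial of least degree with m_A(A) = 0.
m_A(x) = (x - 3)(x + 1)^2

The characteristic polynomial factors as (x - 3)(x + 1)^2. The minimal polynomial is ∏(x - λ)^{k_λ} where k_λ is the size of the largest Jordan block at λ.

For λ = -1: rank(A + I) = 2, and the largest Jordan block has size 2 (the smallest k with rank((A + I)^k) = rank((A + I)^(k+1))).
For λ = 3: rank(A - 3I) = 2, and the largest Jordan block has size 1 (the smallest k with rank((A - 3I)^k) = rank((A - 3I)^(k+1))).

So m_A(x) = (x - 3)(x + 1)^2.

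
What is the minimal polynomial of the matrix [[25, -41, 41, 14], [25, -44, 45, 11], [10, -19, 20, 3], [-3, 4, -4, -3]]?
The characteristic polynomial factors as (x - 1)^2(x + 2)^2. The minimal polynomial is ∏(x - λ)^{k_λ} where k_λ is the size of the largest Jordan block at λ.

For λ = -2: rank(A + 2I) = 3, and the largest Jordan block has size 2 (the smallest k with rank((A + 2I)^k) = rank((A + 2I)^(k+1))).
For λ = 1: rank(A - I) = 3, and the largest Jordan block has size 2 (the smallest k with rank((A - I)^k) = rank((A - I)^(k+1))).

So m_A(x) = (x - 1)^2(x + 2)^2.

m_A(x) = (x - 1)^2(x + 2)^2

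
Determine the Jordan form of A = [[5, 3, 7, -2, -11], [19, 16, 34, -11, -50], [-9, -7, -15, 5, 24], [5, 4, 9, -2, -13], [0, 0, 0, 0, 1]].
The characteristic polynomial is det(xI - A) = (x - 1)^5, so the eigenvalues are 1 (algebraic multiplicity 5).

For λ = 1: rank(A - I) = 2, rank((A - I)^2) = 0. The eigenspace has dimension 5 - 2 = 3, so there are 3 Jordan blocks; the rank sequence gives block sizes [2, 2, 1].

Assembling the blocks gives the Jordan form J above.

J = [[1, 1, 0, 0, 0], [0, 1, 0, 0, 0], [0, 0, 1, 1, 0], [0, 0, 0, 1, 0], [0, 0, 0, 0, 1]]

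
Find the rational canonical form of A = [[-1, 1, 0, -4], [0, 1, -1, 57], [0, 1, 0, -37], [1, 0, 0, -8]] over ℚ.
The invariant factors of A (the non-unit diagonal entries of the Smith normal form of xI - A over ℚ[x]) are (x + 5)^2(x^2 - 2x - 1), each dividing the next. The characteristic polynomial is their product, (x + 5)^2(x^2 - 2x - 1).

The rational canonical form is the block-diagonal matrix of companion matrices C(f_i):
R = [[0, 0, 0, 25], [1, 0, 0, 60], [0, 1, 0, -4], [0, 0, 1, -8]].

Note the characteristic polynomial does not split into linear factors over ℚ, so A has no Jordan form over ℚ; the rational canonical form exists over any field.

R = [[0, 0, 0, 25], [1, 0, 0, 60], [0, 1, 0, -4], [0, 0, 1, -8]]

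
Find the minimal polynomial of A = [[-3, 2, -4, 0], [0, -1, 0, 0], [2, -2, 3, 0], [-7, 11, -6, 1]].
m_A(x) = (x - 1)^2(x + 1)

The characteristic polynomial factors as (x - 1)^2(x + 1)^2. The minimal polynomial is ∏(x - λ)^{k_λ} where k_λ is the size of the largest Jordan block at λ.

For λ = -1: rank(A + I) = 2, and the largest Jordan block has size 1 (the smallest k with rank((A + I)^k) = rank((A + I)^(k+1))).
For λ = 1: rank(A - I) = 3, and the largest Jordan block has size 2 (the smallest k with rank((A - I)^k) = rank((A - I)^(k+1))).

So m_A(x) = (x - 1)^2(x + 1).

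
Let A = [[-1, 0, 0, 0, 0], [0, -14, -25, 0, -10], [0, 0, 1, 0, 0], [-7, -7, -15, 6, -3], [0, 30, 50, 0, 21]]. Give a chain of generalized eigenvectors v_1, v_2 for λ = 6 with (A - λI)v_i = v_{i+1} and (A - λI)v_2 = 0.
v_1 = [[0, -1, 0, -1, 2]]^T, v_2 = [[0, 0, 0, 1, 0]]^T

We seek v_1 ∈ ker((A - 6I)^2) \ ker(A - 6I), then set v_{i+1} = (A - 6I) v_i.

One such chain is v_1 = [[0, -1, 0, -1, 2]]^T, v_2 = [[0, 0, 0, 1, 0]]^T. Check: (A - 6I) v_2 = [[0, 0, 0, 0, 0]]^T = 0.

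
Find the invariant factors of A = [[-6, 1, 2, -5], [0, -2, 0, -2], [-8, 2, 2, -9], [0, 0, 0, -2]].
The Jordan structure of A has elementary divisors (x + 2)^2, (x + 2)^2. Arranging the block sizes at each eigenvalue in decreasing order and taking row products gives the invariant factors.

Invariant factors (smallest first, each dividing the next): (x + 2)^2, (x + 2)^2.

Check: the last factor (x + 2)^2 is the minimal polynomial, and the product (x + 2)^4 is the characteristic polynomial.

(x + 2)^2, (x + 2)^2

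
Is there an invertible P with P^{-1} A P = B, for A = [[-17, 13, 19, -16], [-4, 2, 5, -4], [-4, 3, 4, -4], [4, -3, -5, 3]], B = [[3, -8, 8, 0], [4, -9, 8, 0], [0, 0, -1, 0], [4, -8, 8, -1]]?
No.

Both have characteristic polynomial (x + 1)^3(x + 5), but the minimal polynomial of A is (x + 1)^2(x + 5) while the minimal polynomial of B is (x + 1)(x + 5). The minimal polynomial is a similarity invariant, so A and B are not similar.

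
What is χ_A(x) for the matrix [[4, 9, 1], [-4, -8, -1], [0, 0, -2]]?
xI - A = [[x - 4, -9, -1], [4, x + 8, 1], [0, 0, x + 2]].

Expanding det(xI - A) along the first row:
det(xI - A) = + (x - 4)·det([[x + 8, 1], [0, x + 2]]) - (-9)·det([[4, 1], [0, x + 2]]) + (-1)·det([[4, x + 8], [0, 0]]).

Evaluating gives χ_A(x) = x^3 + 6x^2 + 12x + 8 = (x + 2)^3.

χ_A(x) = (x + 2)^3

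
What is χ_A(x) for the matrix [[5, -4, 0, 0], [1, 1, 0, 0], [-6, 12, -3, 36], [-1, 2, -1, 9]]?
xI - A = [[x - 5, 4, 0, 0], [-1, x - 1, 0, 0], [6, -12, x + 3, -36], [1, -2, 1, x - 9]].

Expanding det(xI - A) along the first row:
det(xI - A) = + (x - 5)·det([[x - 1, 0, 0], [-12, x + 3, -36], [-2, 1, x - 9]]) - (4)·det([[-1, 0, 0], [6, x + 3, -36], [1, 1, x - 9]]) + (0)·det([[-1, x - 1, 0], [6, -12, -36], [1, -2, x - 9]]) - (0)·det([[-1, x - 1, 0], [6, -12, x + 3], [1, -2, 1]]).

Evaluating gives χ_A(x) = x^4 - 12x^3 + 54x^2 - 108x + 81 = (x - 3)^4.

χ_A(x) = (x - 3)^4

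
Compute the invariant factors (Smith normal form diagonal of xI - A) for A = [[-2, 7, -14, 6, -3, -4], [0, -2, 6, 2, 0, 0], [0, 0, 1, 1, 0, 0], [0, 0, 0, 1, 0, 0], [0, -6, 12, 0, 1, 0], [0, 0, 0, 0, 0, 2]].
x - 1, (x - 2)(x - 1)^2(x + 2)^2

The Jordan structure of A has elementary divisors (x + 2)^2, (x - 1)^2, (x - 1), (x - 2). Arranging the block sizes at each eigenvalue in decreasing order and taking row products gives the invariant factors.

Invariant factors (smallest first, each dividing the next): x - 1, (x - 2)(x - 1)^2(x + 2)^2.

Check: the last factor (x - 2)(x - 1)^2(x + 2)^2 is the minimal polynomial, and the product (x - 2)(x - 1)^3(x + 2)^2 is the characteristic polynomial.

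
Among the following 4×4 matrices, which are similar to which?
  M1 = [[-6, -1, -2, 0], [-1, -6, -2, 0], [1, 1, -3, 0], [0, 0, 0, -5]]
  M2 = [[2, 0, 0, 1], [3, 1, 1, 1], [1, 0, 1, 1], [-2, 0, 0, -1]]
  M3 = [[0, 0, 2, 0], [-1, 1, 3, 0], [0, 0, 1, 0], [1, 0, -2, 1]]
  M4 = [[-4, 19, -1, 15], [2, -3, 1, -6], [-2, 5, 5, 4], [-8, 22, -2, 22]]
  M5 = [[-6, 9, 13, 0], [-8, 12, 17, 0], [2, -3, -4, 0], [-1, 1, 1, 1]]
3 classes: {M1}, {M2, M3, M5}, {M4}

Characteristic polynomials: χ_{M1} = (x + 5)^4, χ_{M2} = x(x - 1)^3, χ_{M3} = x(x - 1)^3, χ_{M4} = (x - 6)^2(x - 4)^2, χ_{M5} = x(x - 1)^3.

{M1}: invariant factors x + 5, x + 5, (x + 5)^2.

{M2, M3, M5}: invariant factors x - 1, x(x - 1)^2.

{M4}: invariant factors (x - 6)^2(x - 4)^2.

Matrices are similar if and only if their invariant-factor lists agree; the partition into similarity classes is {M1}, {M2, M3, M5}, {M4}.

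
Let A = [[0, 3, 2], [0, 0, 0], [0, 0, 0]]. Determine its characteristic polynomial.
xI - A = [[x, -3, -2], [0, x, 0], [0, 0, x]].

Expanding det(xI - A) along the first row:
det(xI - A) = + (x)·det([[x, 0], [0, x]]) - (-3)·det([[0, 0], [0, x]]) + (-2)·det([[0, x], [0, 0]]).

Evaluating gives χ_A(x) = x^3.

χ_A(x) = x^3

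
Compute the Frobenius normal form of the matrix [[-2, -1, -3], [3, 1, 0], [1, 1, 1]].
R = [[0, 0, -5], [1, 0, -3], [0, 1, 0]]

The invariant factors of A (the non-unit diagonal entries of the Smith normal form of xI - A over ℚ[x]) are x^3 + 3x + 5, each dividing the next. The characteristic polynomial is their product, x^3 + 3x + 5.

The rational canonical form is the block-diagonal matrix of companion matrices C(f_i):
R = [[0, 0, -5], [1, 0, -3], [0, 1, 0]].

Note the characteristic polynomial does not split into linear factors over ℚ, so A has no Jordan form over ℚ; the rational canonical form exists over any field.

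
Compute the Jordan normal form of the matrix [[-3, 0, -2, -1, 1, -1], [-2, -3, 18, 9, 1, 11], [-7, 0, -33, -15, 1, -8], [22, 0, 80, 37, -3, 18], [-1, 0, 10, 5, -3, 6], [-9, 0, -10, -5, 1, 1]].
J = [[-3, 1, 0, 0, 0, 0], [0, -3, 0, 0, 0, 0], [0, 0, -3, 0, 0, 0], [0, 0, 0, -3, 0, 0], [0, 0, 0, 0, 4, 1], [0, 0, 0, 0, 0, 4]]

The characteristic polynomial is det(xI - A) = (x - 4)^2(x + 3)^4, so the eigenvalues are -3 (algebraic multiplicity 4), 4 (algebraic multiplicity 2).

For λ = -3: rank(A + 3I) = 3, rank((A + 3I)^2) = 2. The eigenspace has dimension 6 - 3 = 3, so there are 3 Jordan blocks; the rank sequence gives block sizes [2, 1, 1].

For λ = 4: rank(A - 4I) = 5, rank((A - 4I)^2) = 4. The eigenspace has dimension 6 - 5 = 1, so there is 1 Jordan block; the rank sequence gives block sizes [2].

Assembling the blocks gives the Jordan form J above.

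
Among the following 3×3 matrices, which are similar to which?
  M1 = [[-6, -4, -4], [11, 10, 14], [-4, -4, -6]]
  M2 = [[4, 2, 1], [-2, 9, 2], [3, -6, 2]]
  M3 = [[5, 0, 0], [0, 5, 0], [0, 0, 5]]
3 classes: {M1}, {M2}, {M3}

Characteristic polynomials: χ_{M1} = x^2(x + 2), χ_{M2} = (x - 5)^3, χ_{M3} = (x - 5)^3.

{M1}: invariant factors x^2(x + 2).

{M2}: invariant factors x - 5, (x - 5)^2.

{M3}: invariant factors x - 5, x - 5, x - 5.

Matrices are similar if and only if their invariant-factor lists agree; the partition into similarity classes is {M1}, {M2}, {M3}.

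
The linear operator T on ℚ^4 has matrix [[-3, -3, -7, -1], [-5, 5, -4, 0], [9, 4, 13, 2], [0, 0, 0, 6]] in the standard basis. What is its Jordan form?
J = [[5, 1, 0, 0], [0, 5, 1, 0], [0, 0, 5, 0], [0, 0, 0, 6]]

The characteristic polynomial is det(xI - A) = (x - 6)(x - 5)^3, so the eigenvalues are 5 (algebraic multiplicity 3), 6 (algebraic multiplicity 1).

For λ = 5: rank(A - 5I) = 3, rank((A - 5I)^2) = 2, rank((A - 5I)^3) = 1. The eigenspace has dimension 4 - 3 = 1, so there is 1 Jordan block; the rank sequence gives block sizes [3].

For λ = 6: algebraic multiplicity 1 gives one 1×1 block.

Assembling the blocks gives the Jordan form J above.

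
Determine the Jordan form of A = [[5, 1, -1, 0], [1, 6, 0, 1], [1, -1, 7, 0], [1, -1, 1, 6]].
J = [[6, 1, 0, 0], [0, 6, 1, 0], [0, 0, 6, 0], [0, 0, 0, 6]]

The characteristic polynomial is det(xI - A) = (x - 6)^4, so the eigenvalues are 6 (algebraic multiplicity 4).

For λ = 6: rank(A - 6I) = 2, rank((A - 6I)^2) = 1, rank((A - 6I)^3) = 0. The eigenspace has dimension 4 - 2 = 2, so there are 2 Jordan blocks; the rank sequence gives block sizes [3, 1].

Assembling the blocks gives the Jordan form J above.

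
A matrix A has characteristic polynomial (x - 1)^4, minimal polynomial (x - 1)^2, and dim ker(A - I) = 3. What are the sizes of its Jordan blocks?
Jordan blocks: (1, 2), (1, 1), (1, 1)

λ = 1: algebraic multiplicity 4 (exponent in χ_A), largest block size 2 (exponent in m_A), 3 blocks (geometric multiplicity). These force block sizes [2, 1, 1].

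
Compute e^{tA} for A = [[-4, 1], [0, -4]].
A has Jordan form J = [[-4, 1], [0, -4]] with A = PJP^{-1}, so e^{tA} = P e^{tJ} P^{-1}.

For a Jordan block J_k(λ), e^{tJ_k(λ)} = e^{λt} · (I + tN + t^2 N^2/2! + ... + t^{k-1} N^{k-1}/(k-1)!) where N is the nilpotent superdiagonal part.

Assembling the blocks and conjugating back gives the entries of e^{tA} as shown above.

e^{tA} = [[e^{-4*t}, t*e^{-4*t}], [0, e^{-4*t}]]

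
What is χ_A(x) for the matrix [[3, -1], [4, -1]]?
χ_A(x) = (x - 1)^2

xI - A = [[x - 3, 1], [-4, x + 1]].

Expanding det(xI - A) along the first row:
det(xI - A) = + (x - 3)·det([[x + 1]]) - (1)·det([[-4]]).

Evaluating gives χ_A(x) = x^2 - 2x + 1 = (x - 1)^2.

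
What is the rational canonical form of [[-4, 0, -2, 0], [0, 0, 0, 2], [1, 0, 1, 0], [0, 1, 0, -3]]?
R = [[0, 2, 0, 0], [1, -3, 0, 0], [0, 0, 0, 2], [0, 0, 1, -3]]

The invariant factors of A (the non-unit diagonal entries of the Smith normal form of xI - A over ℚ[x]) are x^2 + 3x - 2, x^2 + 3x - 2, each dividing the next. The characteristic polynomial is their product, (x^2 + 3x - 2)^2.

The rational canonical form is the block-diagonal matrix of companion matrices C(f_i):
R = [[0, 2, 0, 0], [1, -3, 0, 0], [0, 0, 0, 2], [0, 0, 1, -3]].

Note the characteristic polynomial does not split into linear factors over ℚ, so A has no Jordan form over ℚ; the rational canonical form exists over any field.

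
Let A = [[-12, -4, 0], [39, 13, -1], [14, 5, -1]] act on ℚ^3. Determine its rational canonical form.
The invariant factors of A (the non-unit diagonal entries of the Smith normal form of xI - A over ℚ[x]) are x^3 + 4x + 4, each dividing the next. The characteristic polynomial is their product, x^3 + 4x + 4.

The rational canonical form is the block-diagonal matrix of companion matrices C(f_i):
R = [[0, 0, -4], [1, 0, -4], [0, 1, 0]].

Note the characteristic polynomial does not split into linear factors over ℚ, so A has no Jordan form over ℚ; the rational canonical form exists over any field.

R = [[0, 0, -4], [1, 0, -4], [0, 1, 0]]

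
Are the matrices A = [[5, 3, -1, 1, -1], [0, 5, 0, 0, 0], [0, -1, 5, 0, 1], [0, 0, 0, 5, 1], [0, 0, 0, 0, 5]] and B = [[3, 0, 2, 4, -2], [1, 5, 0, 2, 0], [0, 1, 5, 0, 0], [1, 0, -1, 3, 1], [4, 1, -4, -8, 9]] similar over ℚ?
Two matrices over a field are similar if and only if they have the same invariant factors.

Both A and B have characteristic polynomial (x - 5)^5 and minimal polynomial (x - 5)^3. Computing further, both have invariant factors (x - 5)^2, (x - 5)^3. Hence A and B are similar.

Yes.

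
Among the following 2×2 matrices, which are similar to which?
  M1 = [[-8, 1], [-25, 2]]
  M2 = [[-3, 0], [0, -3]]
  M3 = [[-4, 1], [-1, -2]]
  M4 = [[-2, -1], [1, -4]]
Characteristic polynomials: χ_{M1} = (x + 3)^2, χ_{M2} = (x + 3)^2, χ_{M3} = (x + 3)^2, χ_{M4} = (x + 3)^2.

{M1, M3, M4}: invariant factors (x + 3)^2.

{M2}: invariant factors x + 3, x + 3.

Matrices are similar if and only if their invariant-factor lists agree; the partition into similarity classes is {M1, M3, M4}, {M2}.

2 classes: {M1, M3, M4}, {M2}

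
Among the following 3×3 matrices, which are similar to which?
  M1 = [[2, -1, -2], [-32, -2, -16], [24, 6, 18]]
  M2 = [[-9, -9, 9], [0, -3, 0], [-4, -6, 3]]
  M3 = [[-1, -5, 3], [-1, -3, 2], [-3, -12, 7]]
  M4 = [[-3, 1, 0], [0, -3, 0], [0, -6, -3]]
3 classes: {M1}, {M2, M4}, {M3}

Characteristic polynomials: χ_{M1} = (x - 6)^3, χ_{M2} = (x + 3)^3, χ_{M3} = (x - 1)^3, χ_{M4} = (x + 3)^3.

{M1}: invariant factors x - 6, (x - 6)^2.

{M2, M4}: invariant factors x + 3, (x + 3)^2.

{M3}: invariant factors (x - 1)^3.

Matrices are similar if and only if their invariant-factor lists agree; the partition into similarity classes is {M1}, {M2, M4}, {M3}.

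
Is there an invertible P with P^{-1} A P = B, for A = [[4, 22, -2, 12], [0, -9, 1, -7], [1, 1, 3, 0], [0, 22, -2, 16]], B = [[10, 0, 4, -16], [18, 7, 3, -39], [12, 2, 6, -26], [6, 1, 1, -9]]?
Both have characteristic polynomial (x - 4)^3(x - 2), but the minimal polynomial of A is (x - 4)^3(x - 2) while the minimal polynomial of B is (x - 4)^2(x - 2). The minimal polynomial is a similarity invariant, so A and B are not similar.

No.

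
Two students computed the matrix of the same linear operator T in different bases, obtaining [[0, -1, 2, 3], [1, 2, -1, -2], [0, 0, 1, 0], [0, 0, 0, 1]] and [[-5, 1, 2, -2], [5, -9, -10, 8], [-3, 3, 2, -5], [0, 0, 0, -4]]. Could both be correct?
No.

trace(A) = 4 but trace(B) = -16. The trace is a similarity invariant, so A and B are not similar.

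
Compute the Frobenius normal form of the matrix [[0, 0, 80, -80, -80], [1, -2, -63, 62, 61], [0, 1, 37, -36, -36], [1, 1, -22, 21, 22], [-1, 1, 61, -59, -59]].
R = [[0, 0, 0, 0, -80], [1, 0, 0, 0, 24], [0, 1, 0, 0, -37], [0, 0, 1, 0, 1], [0, 0, 0, 1, -3]]

The invariant factors of A (the non-unit diagonal entries of the Smith normal form of xI - A over ℚ[x]) are (x + 5)(x^2 - x + 4)^2, each dividing the next. The characteristic polynomial is their product, (x + 5)(x^2 - x + 4)^2.

The rational canonical form is the block-diagonal matrix of companion matrices C(f_i):
R = [[0, 0, 0, 0, -80], [1, 0, 0, 0, 24], [0, 1, 0, 0, -37], [0, 0, 1, 0, 1], [0, 0, 0, 1, -3]].

Note the characteristic polynomial does not split into linear factors over ℚ, so A has no Jordan form over ℚ; the rational canonical form exists over any field.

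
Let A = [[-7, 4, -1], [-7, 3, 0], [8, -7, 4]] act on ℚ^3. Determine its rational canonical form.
R = [[0, 0, 3], [1, 0, 1], [0, 1, 0]]

The invariant factors of A (the non-unit diagonal entries of the Smith normal form of xI - A over ℚ[x]) are x^3 - x - 3, each dividing the next. The characteristic polynomial is their product, x^3 - x - 3.

The rational canonical form is the block-diagonal matrix of companion matrices C(f_i):
R = [[0, 0, 3], [1, 0, 1], [0, 1, 0]].

Note the characteristic polynomial does not split into linear factors over ℚ, so A has no Jordan form over ℚ; the rational canonical form exists over any field.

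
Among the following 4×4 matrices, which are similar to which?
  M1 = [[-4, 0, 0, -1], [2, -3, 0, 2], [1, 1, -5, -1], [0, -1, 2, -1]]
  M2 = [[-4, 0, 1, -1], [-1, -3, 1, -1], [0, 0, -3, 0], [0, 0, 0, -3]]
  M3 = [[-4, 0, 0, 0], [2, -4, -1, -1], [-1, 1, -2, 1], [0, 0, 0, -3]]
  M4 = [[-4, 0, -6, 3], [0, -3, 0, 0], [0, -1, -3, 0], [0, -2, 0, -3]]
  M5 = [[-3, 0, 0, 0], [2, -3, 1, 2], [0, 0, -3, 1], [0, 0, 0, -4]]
2 classes: {M1, M3, M4, M5}, {M2}

Characteristic polynomials: χ_{M1} = (x + 3)^3(x + 4), χ_{M2} = (x + 3)^3(x + 4), χ_{M3} = (x + 3)^3(x + 4), χ_{M4} = (x + 3)^3(x + 4), χ_{M5} = (x + 3)^3(x + 4).

{M1, M3, M4, M5}: invariant factors x + 3, (x + 3)^2(x + 4).

{M2}: invariant factors x + 3, x + 3, (x + 3)(x + 4).

Matrices are similar if and only if their invariant-factor lists agree; the partition into similarity classes is {M1, M3, M4, M5}, {M2}.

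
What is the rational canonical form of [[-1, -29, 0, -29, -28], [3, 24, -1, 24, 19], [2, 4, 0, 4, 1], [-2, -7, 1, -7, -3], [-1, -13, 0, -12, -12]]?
R = [[0, 0, 0, 0, -12], [1, 0, 0, 0, 16], [0, 1, 0, 0, -7], [0, 0, 1, 0, -3], [0, 0, 0, 1, 4]]

The invariant factors of A (the non-unit diagonal entries of the Smith normal form of xI - A over ℚ[x]) are (x - 2)^2(x^3 - x + 3), each dividing the next. The characteristic polynomial is their product, (x - 2)^2(x^3 - x + 3).

The rational canonical form is the block-diagonal matrix of companion matrices C(f_i):
R = [[0, 0, 0, 0, -12], [1, 0, 0, 0, 16], [0, 1, 0, 0, -7], [0, 0, 1, 0, -3], [0, 0, 0, 1, 4]].

Note the characteristic polynomial does not split into linear factors over ℚ, so A has no Jordan form over ℚ; the rational canonical form exists over any field.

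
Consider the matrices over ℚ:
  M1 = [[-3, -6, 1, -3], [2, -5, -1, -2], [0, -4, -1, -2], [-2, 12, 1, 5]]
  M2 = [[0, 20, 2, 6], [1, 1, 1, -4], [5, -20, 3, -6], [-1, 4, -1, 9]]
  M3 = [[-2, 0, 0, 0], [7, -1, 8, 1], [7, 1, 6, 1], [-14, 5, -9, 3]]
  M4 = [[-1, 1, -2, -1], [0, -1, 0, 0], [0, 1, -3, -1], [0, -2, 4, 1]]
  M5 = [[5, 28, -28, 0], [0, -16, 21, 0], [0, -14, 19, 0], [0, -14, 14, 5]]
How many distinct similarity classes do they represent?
Characteristic polynomials: χ_{M1} = (x + 1)^4, χ_{M2} = (x - 5)^3(x + 2), χ_{M3} = (x - 5)^2(x + 2)^2, χ_{M4} = (x + 1)^4, χ_{M5} = (x - 5)^3(x + 2).

{M1}: invariant factors x + 1, (x + 1)^3.

{M2}: invariant factors x - 5, (x - 5)^2(x + 2).

{M3}: invariant factors x + 2, (x - 5)^2(x + 2).

{M4}: invariant factors x + 1, x + 1, (x + 1)^2.

{M5}: invariant factors x - 5, x - 5, (x - 5)(x + 2).

Matrices are similar if and only if their invariant-factor lists agree; the partition into similarity classes is {M1}, {M2}, {M3}, {M4}, {M5}.

5 classes: {M1}, {M2}, {M3}, {M4}, {M5}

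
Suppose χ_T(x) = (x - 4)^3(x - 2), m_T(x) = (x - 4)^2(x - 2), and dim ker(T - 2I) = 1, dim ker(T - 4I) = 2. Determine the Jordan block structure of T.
Jordan blocks: (2, 1), (4, 2), (4, 1)

λ = 2: algebraic multiplicity 1 (exponent in χ_T), largest block size 1 (exponent in m_T), 1 block (geometric multiplicity). This forces block sizes [1].
λ = 4: algebraic multiplicity 3 (exponent in χ_T), largest block size 2 (exponent in m_T), 2 blocks (geometric multiplicity). These force block sizes [2, 1].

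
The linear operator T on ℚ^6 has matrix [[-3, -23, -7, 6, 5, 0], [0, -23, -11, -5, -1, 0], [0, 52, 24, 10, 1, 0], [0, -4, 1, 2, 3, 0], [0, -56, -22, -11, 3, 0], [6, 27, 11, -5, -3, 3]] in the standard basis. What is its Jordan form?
J = [[-3, 1, 0, 0, 0, 0], [0, -3, 0, 0, 0, 0], [0, 0, 3, 1, 0, 0], [0, 0, 0, 3, 1, 0], [0, 0, 0, 0, 3, 0], [0, 0, 0, 0, 0, 3]]

The characteristic polynomial is det(xI - A) = (x - 3)^4(x + 3)^2, so the eigenvalues are -3 (algebraic multiplicity 2), 3 (algebraic multiplicity 4).

For λ = -3: rank(A + 3I) = 5, rank((A + 3I)^2) = 4. The eigenspace has dimension 6 - 5 = 1, so there is 1 Jordan block; the rank sequence gives block sizes [2].

For λ = 3: rank(A - 3I) = 4, rank((A - 3I)^2) = 3, rank((A - 3I)^3) = 2. The eigenspace has dimension 6 - 4 = 2, so there are 2 Jordan blocks; the rank sequence gives block sizes [3, 1].

Assembling the blocks gives the Jordan form J above.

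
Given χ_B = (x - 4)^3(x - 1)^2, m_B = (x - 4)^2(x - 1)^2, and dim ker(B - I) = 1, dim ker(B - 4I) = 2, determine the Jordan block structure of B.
λ = 1: algebraic multiplicity 2 (exponent in χ_B), largest block size 2 (exponent in m_B), 1 block (geometric multiplicity). This forces block sizes [2].
λ = 4: algebraic multiplicity 3 (exponent in χ_B), largest block size 2 (exponent in m_B), 2 blocks (geometric multiplicity). These force block sizes [2, 1].

Jordan blocks: (1, 2), (4, 2), (4, 1)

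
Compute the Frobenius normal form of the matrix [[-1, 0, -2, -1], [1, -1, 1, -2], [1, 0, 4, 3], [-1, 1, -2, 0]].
The invariant factors of A (the non-unit diagonal entries of the Smith normal form of xI - A over ℚ[x]) are (x - 2)(x^3 + 2x + 1), each dividing the next. The characteristic polynomial is their product, (x - 2)(x^3 + 2x + 1).

The rational canonical form is the block-diagonal matrix of companion matrices C(f_i):
R = [[0, 0, 0, 2], [1, 0, 0, 3], [0, 1, 0, -2], [0, 0, 1, 2]].

Note the characteristic polynomial does not split into linear factors over ℚ, so A has no Jordan form over ℚ; the rational canonical form exists over any field.

R = [[0, 0, 0, 2], [1, 0, 0, 3], [0, 1, 0, -2], [0, 0, 1, 2]]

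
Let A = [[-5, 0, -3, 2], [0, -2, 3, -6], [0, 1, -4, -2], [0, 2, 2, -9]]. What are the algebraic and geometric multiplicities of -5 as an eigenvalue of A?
The characteristic polynomial is (x + 5)^4, so the factor x + 5 appears with exponent 4: the algebraic multiplicity is 4.

rank(A + 5I) = 2, so the eigenspace has dimension 4 - 2 = 2: the geometric multiplicity is 2.

Since 2 < 4, A is not diagonalizable.

algebraic multiplicity 4, geometric multiplicity 2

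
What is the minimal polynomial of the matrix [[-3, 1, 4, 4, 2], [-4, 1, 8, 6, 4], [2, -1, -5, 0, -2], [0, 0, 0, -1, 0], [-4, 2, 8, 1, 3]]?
m_A(x) = (x + 1)^2

The characteristic polynomial factors as (x + 1)^5. The minimal polynomial is ∏(x - λ)^{k_λ} where k_λ is the size of the largest Jordan block at λ.

For λ = -1: rank(A + I) = 2, and the largest Jordan block has size 2 (the smallest k with rank((A + I)^k) = rank((A + I)^(k+1))).

So m_A(x) = (x + 1)^2.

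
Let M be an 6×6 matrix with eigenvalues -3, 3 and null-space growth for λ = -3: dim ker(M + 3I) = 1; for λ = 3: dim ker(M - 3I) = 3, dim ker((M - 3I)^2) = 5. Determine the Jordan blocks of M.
Jordan blocks: (-3, 1), (3, 2), (3, 2), (3, 1)

λ = -3: successive nullity increments [1] count blocks of size ≥ k; block sizes are [1].
λ = 3: successive nullity increments [3, 2] count blocks of size ≥ k; block sizes are [2, 2, 1].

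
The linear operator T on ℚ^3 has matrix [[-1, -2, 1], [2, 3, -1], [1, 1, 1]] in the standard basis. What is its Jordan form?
The characteristic polynomial is det(xI - A) = (x - 1)^3, so the eigenvalues are 1 (algebraic multiplicity 3).

For λ = 1: rank(A - I) = 2, rank((A - I)^2) = 1, rank((A - I)^3) = 0. The eigenspace has dimension 3 - 2 = 1, so there is 1 Jordan block; the rank sequence gives block sizes [3].

Assembling the blocks gives the Jordan form J above.

J = [[1, 1, 0], [0, 1, 1], [0, 0, 1]]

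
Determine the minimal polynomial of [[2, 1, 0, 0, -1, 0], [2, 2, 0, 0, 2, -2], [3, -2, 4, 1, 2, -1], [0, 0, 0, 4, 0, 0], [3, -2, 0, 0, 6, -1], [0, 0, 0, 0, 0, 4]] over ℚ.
The characteristic polynomial factors as (x - 4)^4(x - 3)^2. The minimal polynomial is ∏(x - λ)^{k_λ} where k_λ is the size of the largest Jordan block at λ.

For λ = 3: rank(A - 3I) = 5, and the largest Jordan block has size 2 (the smallest k with rank((A - 3I)^k) = rank((A - 3I)^(k+1))).
For λ = 4: rank(A - 4I) = 3, and the largest Jordan block has size 2 (the smallest k with rank((A - 4I)^k) = rank((A - 4I)^(k+1))).

So m_A(x) = (x - 4)^2(x - 3)^2.

m_A(x) = (x - 4)^2(x - 3)^2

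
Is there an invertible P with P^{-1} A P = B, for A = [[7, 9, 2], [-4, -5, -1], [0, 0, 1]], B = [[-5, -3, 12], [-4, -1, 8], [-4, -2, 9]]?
Both have characteristic polynomial (x - 1)^3, but the minimal polynomial of A is (x - 1)^3 while the minimal polynomial of B is (x - 1)^2. The minimal polynomial is a similarity invariant, so A and B are not similar.

No.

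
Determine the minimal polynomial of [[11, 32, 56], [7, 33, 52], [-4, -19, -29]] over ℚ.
The characteristic polynomial factors as (x - 5)^3. The minimal polynomial is ∏(x - λ)^{k_λ} where k_λ is the size of the largest Jordan block at λ.

For λ = 5: rank(A - 5I) = 2, and the largest Jordan block has size 3 (the smallest k with rank((A - 5I)^k) = rank((A - 5I)^(k+1))).

So m_A(x) = (x - 5)^3.

m_A(x) = (x - 5)^3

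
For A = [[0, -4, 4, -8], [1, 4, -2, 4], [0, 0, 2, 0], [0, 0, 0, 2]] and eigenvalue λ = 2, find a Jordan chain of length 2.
v_1 = [[1, 0, 0, 0]]^T, v_2 = [[-2, 1, 0, 0]]^T

We seek v_1 ∈ ker((A - 2I)^2) \ ker(A - 2I), then set v_{i+1} = (A - 2I) v_i.

One such chain is v_1 = [[1, 0, 0, 0]]^T, v_2 = [[-2, 1, 0, 0]]^T. Check: (A - 2I) v_2 = [[0, 0, 0, 0]]^T = 0.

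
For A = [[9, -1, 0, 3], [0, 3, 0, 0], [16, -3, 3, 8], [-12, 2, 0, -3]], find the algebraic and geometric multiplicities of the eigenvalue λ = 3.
algebraic multiplicity 4, geometric multiplicity 2

The characteristic polynomial is (x - 3)^4, so the factor x - 3 appears with exponent 4: the algebraic multiplicity is 4.

rank(A - 3I) = 2, so the eigenspace has dimension 4 - 2 = 2: the geometric multiplicity is 2.

Since 2 < 4, A is not diagonalizable.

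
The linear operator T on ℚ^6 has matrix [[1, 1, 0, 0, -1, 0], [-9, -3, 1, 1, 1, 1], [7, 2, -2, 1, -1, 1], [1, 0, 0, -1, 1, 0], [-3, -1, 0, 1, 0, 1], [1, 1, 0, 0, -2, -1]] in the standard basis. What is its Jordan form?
J = [[-1, 1, 0, 0, 0, 0], [0, -1, 1, 0, 0, 0], [0, 0, -1, 0, 0, 0], [0, 0, 0, -1, 1, 0], [0, 0, 0, 0, -1, 1], [0, 0, 0, 0, 0, -1]]

The characteristic polynomial is det(xI - A) = (x + 1)^6, so the eigenvalues are -1 (algebraic multiplicity 6).

For λ = -1: rank(A + I) = 4, rank((A + I)^2) = 2, rank((A + I)^3) = 0. The eigenspace has dimension 6 - 4 = 2, so there are 2 Jordan blocks; the rank sequence gives block sizes [3, 3].

Assembling the blocks gives the Jordan form J above.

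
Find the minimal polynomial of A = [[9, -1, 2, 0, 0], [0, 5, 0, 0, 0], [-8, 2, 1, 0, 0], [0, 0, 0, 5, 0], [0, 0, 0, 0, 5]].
The characteristic polynomial factors as (x - 5)^5. The minimal polynomial is ∏(x - λ)^{k_λ} where k_λ is the size of the largest Jordan block at λ.

For λ = 5: rank(A - 5I) = 1, and the largest Jordan block has size 2 (the smallest k with rank((A - 5I)^k) = rank((A - 5I)^(k+1))).

So m_A(x) = (x - 5)^2.

m_A(x) = (x - 5)^2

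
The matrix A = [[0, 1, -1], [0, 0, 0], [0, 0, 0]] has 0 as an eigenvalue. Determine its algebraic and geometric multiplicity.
algebraic multiplicity 3, geometric multiplicity 2

The characteristic polynomial is x^3, so the factor x appears with exponent 3: the algebraic multiplicity is 3.

rank(A) = 1, so the eigenspace has dimension 3 - 1 = 2: the geometric multiplicity is 2.

Since 2 < 3, A is not diagonalizable.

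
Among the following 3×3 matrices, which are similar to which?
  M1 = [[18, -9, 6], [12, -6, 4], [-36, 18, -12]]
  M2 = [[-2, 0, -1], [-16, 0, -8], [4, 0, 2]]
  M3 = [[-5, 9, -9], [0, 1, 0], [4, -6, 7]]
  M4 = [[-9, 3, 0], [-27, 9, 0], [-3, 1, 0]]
2 classes: {M1, M2, M4}, {M3}

Characteristic polynomials: χ_{M1} = x^3, χ_{M2} = x^3, χ_{M3} = (x - 1)^3, χ_{M4} = x^3.

{M1, M2, M4}: invariant factors x, x^2.

{M3}: invariant factors x - 1, (x - 1)^2.

Matrices are similar if and only if their invariant-factor lists agree; the partition into similarity classes is {M1, M2, M4}, {M3}.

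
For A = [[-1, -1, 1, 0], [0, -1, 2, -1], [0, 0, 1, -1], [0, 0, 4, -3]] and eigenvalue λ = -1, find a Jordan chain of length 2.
We seek v_1 ∈ ker((A + I)^2) \ ker(A + I), then set v_{i+1} = (A + I) v_i.

One such chain is v_1 = [[-3, 1, 2, 4]]^T, v_2 = [[1, 0, 0, 0]]^T. Check: (A + I) v_2 = [[0, 0, 0, 0]]^T = 0.

v_1 = [[-3, 1, 2, 4]]^T, v_2 = [[1, 0, 0, 0]]^T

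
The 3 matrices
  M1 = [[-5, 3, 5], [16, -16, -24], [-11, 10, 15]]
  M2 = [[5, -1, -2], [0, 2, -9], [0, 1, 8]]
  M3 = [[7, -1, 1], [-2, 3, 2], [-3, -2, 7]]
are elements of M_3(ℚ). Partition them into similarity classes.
3 classes: {M1}, {M2}, {M3}

Characteristic polynomials: χ_{M1} = (x + 2)^3, χ_{M2} = (x - 5)^3, χ_{M3} = (x - 6)^2(x - 5).

{M1}: invariant factors (x + 2)^3.

{M2}: invariant factors (x - 5)^3.

{M3}: invariant factors (x - 6)^2(x - 5).

Matrices are similar if and only if their invariant-factor lists agree; the partition into similarity classes is {M1}, {M2}, {M3}.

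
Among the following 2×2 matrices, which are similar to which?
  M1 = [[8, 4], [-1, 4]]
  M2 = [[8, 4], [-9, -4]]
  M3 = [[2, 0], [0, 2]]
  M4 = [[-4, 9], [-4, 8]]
Characteristic polynomials: χ_{M1} = (x - 6)^2, χ_{M2} = (x - 2)^2, χ_{M3} = (x - 2)^2, χ_{M4} = (x - 2)^2.

{M1}: invariant factors (x - 6)^2.

{M2, M4}: invariant factors (x - 2)^2.

{M3}: invariant factors x - 2, x - 2.

Matrices are similar if and only if their invariant-factor lists agree; the partition into similarity classes is {M1}, {M2, M4}, {M3}.

3 classes: {M1}, {M2, M4}, {M3}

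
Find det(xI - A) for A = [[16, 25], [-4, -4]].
xI - A = [[x - 16, -25], [4, x + 4]].

Expanding det(xI - A) along the first row:
det(xI - A) = + (x - 16)·det([[x + 4]]) - (-25)·det([[4]]).

Evaluating gives χ_A(x) = x^2 - 12x + 36 = (x - 6)^2.

χ_A(x) = (x - 6)^2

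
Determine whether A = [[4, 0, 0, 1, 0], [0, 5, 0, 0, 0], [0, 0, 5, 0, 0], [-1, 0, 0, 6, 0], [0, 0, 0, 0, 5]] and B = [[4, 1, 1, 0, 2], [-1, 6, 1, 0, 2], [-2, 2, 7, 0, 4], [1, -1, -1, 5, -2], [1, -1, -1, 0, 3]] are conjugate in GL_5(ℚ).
Two matrices over a field are similar if and only if they have the same invariant factors.

Both A and B have characteristic polynomial (x - 5)^5 and minimal polynomial (x - 5)^2. Computing further, both have invariant factors x - 5, x - 5, x - 5, (x - 5)^2. Hence A and B are similar.

Yes.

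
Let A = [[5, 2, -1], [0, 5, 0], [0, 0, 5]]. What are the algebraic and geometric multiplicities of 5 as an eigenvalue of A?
The characteristic polynomial is (x - 5)^3, so the factor x - 5 appears with exponent 3: the algebraic multiplicity is 3.

rank(A - 5I) = 1, so the eigenspace has dimension 3 - 1 = 2: the geometric multiplicity is 2.

Since 2 < 3, A is not diagonalizable.

algebraic multiplicity 3, geometric multiplicity 2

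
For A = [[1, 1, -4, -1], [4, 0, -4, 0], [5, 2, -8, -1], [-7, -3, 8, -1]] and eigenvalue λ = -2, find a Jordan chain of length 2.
v_1 = [[0, 1, 0, 0]]^T, v_2 = [[1, 2, 2, -3]]^T

We seek v_1 ∈ ker((A + 2I)^2) \ ker(A + 2I), then set v_{i+1} = (A + 2I) v_i.

One such chain is v_1 = [[0, 1, 0, 0]]^T, v_2 = [[1, 2, 2, -3]]^T. Check: (A + 2I) v_2 = [[0, 0, 0, 0]]^T = 0.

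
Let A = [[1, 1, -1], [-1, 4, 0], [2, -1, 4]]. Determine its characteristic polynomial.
xI - A = [[x - 1, -1, 1], [1, x - 4, 0], [-2, 1, x - 4]].

Expanding det(xI - A) along the first row:
det(xI - A) = + (x - 1)·det([[x - 4, 0], [1, x - 4]]) - (-1)·det([[1, 0], [-2, x - 4]]) + (1)·det([[1, x - 4], [-2, 1]]).

Evaluating gives χ_A(x) = x^3 - 9x^2 + 27x - 27 = (x - 3)^3.

χ_A(x) = (x - 3)^3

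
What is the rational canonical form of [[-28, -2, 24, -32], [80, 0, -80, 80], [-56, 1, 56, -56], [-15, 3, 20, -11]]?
R = [[4, 0, 0, 0], [0, 0, 0, 80], [0, 1, 0, -56], [0, 0, 1, 13]]

The invariant factors of A (the non-unit diagonal entries of the Smith normal form of xI - A over ℚ[x]) are x - 4, (x - 5)(x - 4)^2, each dividing the next. The characteristic polynomial is their product, (x - 5)(x - 4)^3.

The rational canonical form is the block-diagonal matrix of companion matrices C(f_i):
R = [[4, 0, 0, 0], [0, 0, 0, 80], [0, 1, 0, -56], [0, 0, 1, 13]].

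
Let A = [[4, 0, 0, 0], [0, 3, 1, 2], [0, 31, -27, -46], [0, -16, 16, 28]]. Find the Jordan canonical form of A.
The characteristic polynomial is det(xI - A) = (x - 4)^3(x + 4), so the eigenvalues are -4 (algebraic multiplicity 1), 4 (algebraic multiplicity 3).

For λ = -4: algebraic multiplicity 1 gives one 1×1 block.

For λ = 4: rank(A - 4I) = 2, rank((A - 4I)^2) = 1. The eigenspace has dimension 4 - 2 = 2, so there are 2 Jordan blocks; the rank sequence gives block sizes [2, 1].

Assembling the blocks gives the Jordan form J above.

J = [[-4, 0, 0, 0], [0, 4, 1, 0], [0, 0, 4, 0], [0, 0, 0, 4]]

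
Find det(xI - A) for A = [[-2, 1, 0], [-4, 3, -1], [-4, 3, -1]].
χ_A(x) = x^3

xI - A = [[x + 2, -1, 0], [4, x - 3, 1], [4, -3, x + 1]].

Expanding det(xI - A) along the first row:
det(xI - A) = + (x + 2)·det([[x - 3, 1], [-3, x + 1]]) - (-1)·det([[4, 1], [4, x + 1]]) + (0)·det([[4, x - 3], [4, -3]]).

Evaluating gives χ_A(x) = x^3.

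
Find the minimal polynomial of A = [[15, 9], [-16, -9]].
m_A(x) = (x - 3)^2

The characteristic polynomial factors as (x - 3)^2. The minimal polynomial is ∏(x - λ)^{k_λ} where k_λ is the size of the largest Jordan block at λ.

For λ = 3: rank(A - 3I) = 1, and the largest Jordan block has size 2 (the smallest k with rank((A - 3I)^k) = rank((A - 3I)^(k+1))).

So m_A(x) = (x - 3)^2.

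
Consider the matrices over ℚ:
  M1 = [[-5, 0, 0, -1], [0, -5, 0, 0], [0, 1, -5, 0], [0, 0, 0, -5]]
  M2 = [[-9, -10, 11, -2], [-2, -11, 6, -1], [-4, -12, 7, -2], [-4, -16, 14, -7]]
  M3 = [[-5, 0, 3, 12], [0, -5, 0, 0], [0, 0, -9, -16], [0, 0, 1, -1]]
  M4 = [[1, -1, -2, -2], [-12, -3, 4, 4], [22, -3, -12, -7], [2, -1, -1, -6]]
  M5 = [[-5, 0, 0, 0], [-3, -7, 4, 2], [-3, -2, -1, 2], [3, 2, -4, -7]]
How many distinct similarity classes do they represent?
2 classes: {M1, M2, M4}, {M3, M5}

Characteristic polynomials: χ_{M1} = (x + 5)^4, χ_{M2} = (x + 5)^4, χ_{M3} = (x + 5)^4, χ_{M4} = (x + 5)^4, χ_{M5} = (x + 5)^4.

{M1, M2, M4}: invariant factors (x + 5)^2, (x + 5)^2.

{M3, M5}: invariant factors x + 5, x + 5, (x + 5)^2.

Matrices are similar if and only if their invariant-factor lists agree; the partition into similarity classes is {M1, M2, M4}, {M3, M5}.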